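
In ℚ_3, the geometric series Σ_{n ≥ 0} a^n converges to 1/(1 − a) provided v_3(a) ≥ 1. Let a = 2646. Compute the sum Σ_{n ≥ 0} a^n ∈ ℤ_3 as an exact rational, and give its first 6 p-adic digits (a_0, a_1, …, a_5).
Σ a^n = 1/(1 − a) = -1/2645;  first 6 digits = (1, 0, 0, 2, 2, 1)

v_3(a) = 3 ≥ 1, so the series converges in ℤ_3 to 1/(1 − a) = 1/(1 − 2646) = -1/2645. Expand this rational in ℤ_3: compute digits iteratively via d_i = x_i mod 3, x_{i+1} = (x_i − d_i)/3. The first 6 digits are (1, 0, 0, 2, 2, 1).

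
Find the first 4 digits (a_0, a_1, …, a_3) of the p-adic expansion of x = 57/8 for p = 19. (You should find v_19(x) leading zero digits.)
(a_0, …, a_3) = (0, 17, 11, 16)

v_19(57/8) = 1, so a_0 = ... = a_0 = 0. Factor out: x = 19^1 · u with u = 3/8 a unit in ℤ_19. Expand u iteratively via a_{v+i} = u_i mod 19, u_{i+1} = (u_i − a_{v+i})/19:
  u_0 = 3/8;  a_1 = 17;  u_1 = (u_0 − 17)/19 = -7/8
  u_1 = -7/8;  a_2 = 11;  u_2 = (u_1 − 11)/19 = -5/8
  u_2 = -5/8;  a_3 = 16;  u_3 = (u_2 − 16)/19 = -7/8
Digits: (0, 17, 11, 16).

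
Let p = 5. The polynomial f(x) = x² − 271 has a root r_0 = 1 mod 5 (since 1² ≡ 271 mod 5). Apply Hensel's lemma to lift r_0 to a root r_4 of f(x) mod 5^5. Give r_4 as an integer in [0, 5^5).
r_4 = 2461 (mod 3125)

Hensel's recurrence: r_{i+1} = r_i − f(r_i)·(f′(r_i))^{-1} mod 5^{i+2}, with f′(x) = 2x. Iterate:
  r_0 = 1 (mod 5)
  r_1 = 11 (mod 25)
  r_2 = 86 (mod 125)
  r_3 = 586 (mod 625)
  r_4 = 2461 (mod 3125)
Final: r_4 = 2461, and one checks f(r_4) ≡ 0 mod 5^5.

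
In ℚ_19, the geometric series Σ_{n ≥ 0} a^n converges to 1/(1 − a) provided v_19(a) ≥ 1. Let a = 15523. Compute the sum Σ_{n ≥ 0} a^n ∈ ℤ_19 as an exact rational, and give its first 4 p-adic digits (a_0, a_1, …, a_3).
Σ a^n = 1/(1 − a) = -1/15522;  first 4 digits = (1, 0, 5, 2)

v_19(a) = 2 ≥ 1, so the series converges in ℤ_19 to 1/(1 − a) = 1/(1 − 15523) = -1/15522. Expand this rational in ℤ_19: compute digits iteratively via d_i = x_i mod 19, x_{i+1} = (x_i − d_i)/19. The first 4 digits are (1, 0, 5, 2).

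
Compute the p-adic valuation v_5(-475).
v_5(-475) = 2

v_5(n) is the largest exponent k such that 5^k divides n. Factor out: -475 = -5^2 · 19. (Sign doesn't affect v_p.) So v_5(-475) = 2.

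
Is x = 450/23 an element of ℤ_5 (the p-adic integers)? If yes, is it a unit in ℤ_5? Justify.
x ∈ ℤ_5 but not a unit; v_5(x) = 2 > 0

ℤ_5 = {x ∈ ℚ_5 : v_5(x) ≥ 0} and ℤ_5^× = {x ∈ ℤ_5 : v_5(x) = 0}. Here v_5(450/23) = v_5(num) − v_5(den) = 2; compare against these criteria.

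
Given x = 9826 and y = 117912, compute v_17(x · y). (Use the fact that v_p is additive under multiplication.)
v_17(1158603312) = 6

v_p(x) = 3 (factor: 9826 = 17^3 · 2); v_p(y) = 3 (factor: 117912 = 17^3 · 24). Additivity: v_p(xy) = v_p(x) + v_p(y) = 3 + 3 = 6. (Direct check: xy = 1158603312 = 17^6 · (48).)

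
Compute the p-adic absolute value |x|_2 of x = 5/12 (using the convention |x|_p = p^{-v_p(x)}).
|5/12|_2 = 4

Step 1 — compute v_2(x) by factoring powers of 2 out of the numerator and denominator: v_2(5/12) = -2. Step 2 — apply |x|_p = p^{-v_p(x)} = 2^{2} = 4.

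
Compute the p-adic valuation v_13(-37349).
v_13(-37349) = 3

v_13(n) is the largest exponent k such that 13^k divides n. Factor out: -37349 = -13^3 · 17. (Sign doesn't affect v_p.) So v_13(-37349) = 3.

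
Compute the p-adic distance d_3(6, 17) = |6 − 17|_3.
d_3(6, 17) = 1

Step 1 — x − y = 6 − 17 = -11. Step 2 — v_3(-11) = 0 (factor: -11 = −(3^0 · 11); the sign does not affect v_p). Step 3 — |x − y|_3 = 3^{0} = 1.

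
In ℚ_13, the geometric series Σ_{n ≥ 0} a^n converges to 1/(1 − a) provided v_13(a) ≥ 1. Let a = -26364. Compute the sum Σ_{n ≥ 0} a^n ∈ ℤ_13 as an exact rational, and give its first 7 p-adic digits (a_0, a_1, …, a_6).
Σ a^n = 1/(1 − a) = 1/26365;  first 7 digits = (1, 0, 0, 1, 12, 12, 0)

v_13(a) = 3 ≥ 1, so the series converges in ℤ_13 to 1/(1 − a) = 1/(1 − (-26364)) = 1/26365. Expand this rational in ℤ_13: compute digits iteratively via d_i = x_i mod 13, x_{i+1} = (x_i − d_i)/13. The first 7 digits are (1, 0, 0, 1, 12, 12, 0).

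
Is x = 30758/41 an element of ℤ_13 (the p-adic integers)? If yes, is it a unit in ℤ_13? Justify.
x ∈ ℤ_13 but not a unit; v_13(x) = 3 > 0

ℤ_13 = {x ∈ ℚ_13 : v_13(x) ≥ 0} and ℤ_13^× = {x ∈ ℤ_13 : v_13(x) = 0}. Here v_13(30758/41) = v_13(num) − v_13(den) = 3; compare against these criteria.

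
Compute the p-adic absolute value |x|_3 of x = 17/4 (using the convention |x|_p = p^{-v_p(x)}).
|17/4|_3 = 1

Step 1 — compute v_3(x) by factoring powers of 3 out of the numerator and denominator: v_3(17/4) = 0. Step 2 — apply |x|_p = p^{-v_p(x)} = 3^{0} = 1.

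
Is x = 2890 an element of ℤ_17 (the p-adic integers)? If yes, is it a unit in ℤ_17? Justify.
x ∈ ℤ_17 but not a unit; v_17(x) = 2 > 0

ℤ_17 = {x ∈ ℚ_17 : v_17(x) ≥ 0} and ℤ_17^× = {x ∈ ℤ_17 : v_17(x) = 0}. Here v_17(2890) = v_17(num) − v_17(den) = 2; compare against these criteria.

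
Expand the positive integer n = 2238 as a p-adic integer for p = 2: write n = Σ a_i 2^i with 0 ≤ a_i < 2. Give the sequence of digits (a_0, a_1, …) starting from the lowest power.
(a_0, a_1, …) = (0, 1, 1, 1, 1, 1, 0, 1, 0, 0, 0, 1)

Repeated division by 2 gives the digits low-to-high: 2238 = 1·2^1 + 1·2^2 + 1·2^3 + 1·2^4 + 1·2^5 + 1·2^7 + 1·2^11. Digit sequence: (0, 1, 1, 1, 1, 1, 0, 1, 0, 0, 0, 1).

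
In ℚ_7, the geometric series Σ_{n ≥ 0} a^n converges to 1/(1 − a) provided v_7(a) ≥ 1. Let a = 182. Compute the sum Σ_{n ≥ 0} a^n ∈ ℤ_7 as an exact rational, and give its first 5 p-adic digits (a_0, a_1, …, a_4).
Σ a^n = 1/(1 − a) = -1/181;  first 5 digits = (1, 5, 0, 5, 6)

v_7(a) = 1 ≥ 1, so the series converges in ℤ_7 to 1/(1 − a) = 1/(1 − 182) = -1/181. Expand this rational in ℤ_7: compute digits iteratively via d_i = x_i mod 7, x_{i+1} = (x_i − d_i)/7. The first 5 digits are (1, 5, 0, 5, 6).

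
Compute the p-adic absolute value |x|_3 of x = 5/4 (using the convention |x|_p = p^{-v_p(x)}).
|5/4|_3 = 1

Step 1 — compute v_3(x) by factoring powers of 3 out of the numerator and denominator: v_3(5/4) = 0. Step 2 — apply |x|_p = p^{-v_p(x)} = 3^{0} = 1.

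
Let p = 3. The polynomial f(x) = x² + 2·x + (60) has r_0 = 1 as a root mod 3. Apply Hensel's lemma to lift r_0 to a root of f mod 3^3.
r_2 = 19 (mod 27)

Hensel: r_{i+1} = r_i − f(r_i)·(f′(r_i))^{-1} mod 3^{i+2}, f′(x) = 2x + 2. Iterate:
  r_0 = 1 (mod 3)
  r_1 = 1 (mod 9)
  r_2 = 19 (mod 27)
Final: r = 19 satisfies f(r) ≡ 0 mod 3^3.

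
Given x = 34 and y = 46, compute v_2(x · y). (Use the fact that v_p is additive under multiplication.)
v_2(1564) = 2

v_p(x) = 1 (factor: 34 = 2^1 · 17); v_p(y) = 1 (factor: 46 = 2^1 · 23). Additivity: v_p(xy) = v_p(x) + v_p(y) = 1 + 1 = 2. (Direct check: xy = 1564 = 2^2 · (391).)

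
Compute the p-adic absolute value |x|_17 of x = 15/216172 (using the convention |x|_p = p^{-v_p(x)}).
|15/216172|_17 = 4913

Step 1 — compute v_17(x) by factoring powers of 17 out of the numerator and denominator: v_17(15/216172) = -3. Step 2 — apply |x|_p = p^{-v_p(x)} = 17^{3} = 4913.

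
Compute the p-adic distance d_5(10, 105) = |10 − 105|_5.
d_5(10, 105) = 1/5

Step 1 — x − y = 10 − 105 = -95. Step 2 — v_5(-95) = 1 (factor: -95 = −(5^1 · 19); the sign does not affect v_p). Step 3 — |x − y|_5 = 5^{-1} = 1/5.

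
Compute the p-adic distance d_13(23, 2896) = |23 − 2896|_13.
d_13(23, 2896) = 1/169

Step 1 — x − y = 23 − 2896 = -2873. Step 2 — v_13(-2873) = 2 (factor: -2873 = −(13^2 · 17); the sign does not affect v_p). Step 3 — |x − y|_13 = 13^{-2} = 1/169.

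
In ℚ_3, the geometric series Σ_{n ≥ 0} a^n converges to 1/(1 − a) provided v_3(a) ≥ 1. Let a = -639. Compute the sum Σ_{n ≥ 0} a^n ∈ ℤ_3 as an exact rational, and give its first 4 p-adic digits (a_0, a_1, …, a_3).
Σ a^n = 1/(1 − a) = 1/640;  first 4 digits = (1, 0, 1, 0)

v_3(a) = 2 ≥ 1, so the series converges in ℤ_3 to 1/(1 − a) = 1/(1 − (-639)) = 1/640. Expand this rational in ℤ_3: compute digits iteratively via d_i = x_i mod 3, x_{i+1} = (x_i − d_i)/3. The first 4 digits are (1, 0, 1, 0).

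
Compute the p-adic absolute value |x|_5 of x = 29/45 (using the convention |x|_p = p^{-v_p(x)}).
|29/45|_5 = 5

Step 1 — compute v_5(x) by factoring powers of 5 out of the numerator and denominator: v_5(29/45) = -1. Step 2 — apply |x|_p = p^{-v_p(x)} = 5^{1} = 5.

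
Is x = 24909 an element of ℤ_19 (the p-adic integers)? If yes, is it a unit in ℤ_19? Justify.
x ∈ ℤ_19 but not a unit; v_19(x) = 2 > 0

ℤ_19 = {x ∈ ℚ_19 : v_19(x) ≥ 0} and ℤ_19^× = {x ∈ ℤ_19 : v_19(x) = 0}. Here v_19(24909) = v_19(num) − v_19(den) = 2; compare against these criteria.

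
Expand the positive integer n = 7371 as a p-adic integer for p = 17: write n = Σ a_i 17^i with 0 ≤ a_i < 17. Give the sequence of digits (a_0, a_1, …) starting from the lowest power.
(a_0, a_1, …) = (10, 8, 8, 1)

Repeated division by 17 gives the digits low-to-high: 7371 = 10 + 8·17^1 + 8·17^2 + 1·17^3. Digit sequence: (10, 8, 8, 1).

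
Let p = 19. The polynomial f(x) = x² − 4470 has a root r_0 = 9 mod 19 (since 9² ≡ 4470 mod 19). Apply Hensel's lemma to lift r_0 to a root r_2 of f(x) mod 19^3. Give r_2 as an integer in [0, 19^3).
r_2 = 4645 (mod 6859)

Hensel's recurrence: r_{i+1} = r_i − f(r_i)·(f′(r_i))^{-1} mod 19^{i+2}, with f′(x) = 2x. Iterate:
  r_0 = 9 (mod 19)
  r_1 = 313 (mod 361)
  r_2 = 4645 (mod 6859)
Final: r_2 = 4645, and one checks f(r_2) ≡ 0 mod 19^3.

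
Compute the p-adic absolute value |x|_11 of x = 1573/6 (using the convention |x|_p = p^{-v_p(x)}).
|1573/6|_11 = 1/121

Step 1 — compute v_11(x) by factoring powers of 11 out of the numerator and denominator: v_11(1573/6) = 2. Step 2 — apply |x|_p = p^{-v_p(x)} = 11^{-2} = 1/121.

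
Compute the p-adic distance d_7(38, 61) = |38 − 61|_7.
d_7(38, 61) = 1

Step 1 — x − y = 38 − 61 = -23. Step 2 — v_7(-23) = 0 (factor: -23 = −(7^0 · 23); the sign does not affect v_p). Step 3 — |x − y|_7 = 7^{0} = 1.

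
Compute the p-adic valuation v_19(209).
v_19(209) = 1

v_19(n) is the largest exponent k such that 19^k divides n. Factor out: 209 = 19^1 · 11. (Sign doesn't affect v_p.) So v_19(209) = 1.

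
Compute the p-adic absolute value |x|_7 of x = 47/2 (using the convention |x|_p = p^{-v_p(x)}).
|47/2|_7 = 1

Step 1 — compute v_7(x) by factoring powers of 7 out of the numerator and denominator: v_7(47/2) = 0. Step 2 — apply |x|_p = p^{-v_p(x)} = 7^{0} = 1.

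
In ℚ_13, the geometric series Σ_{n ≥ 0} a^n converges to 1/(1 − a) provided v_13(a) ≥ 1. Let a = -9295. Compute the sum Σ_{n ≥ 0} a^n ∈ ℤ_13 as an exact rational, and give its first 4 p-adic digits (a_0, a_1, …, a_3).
Σ a^n = 1/(1 − a) = 1/9296;  first 4 digits = (1, 0, 10, 8)

v_13(a) = 2 ≥ 1, so the series converges in ℤ_13 to 1/(1 − a) = 1/(1 − (-9295)) = 1/9296. Expand this rational in ℤ_13: compute digits iteratively via d_i = x_i mod 13, x_{i+1} = (x_i − d_i)/13. The first 4 digits are (1, 0, 10, 8).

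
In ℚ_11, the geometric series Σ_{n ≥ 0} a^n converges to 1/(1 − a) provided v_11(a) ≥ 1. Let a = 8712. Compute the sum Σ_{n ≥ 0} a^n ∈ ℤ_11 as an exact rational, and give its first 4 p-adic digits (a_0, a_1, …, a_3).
Σ a^n = 1/(1 − a) = -1/8711;  first 4 digits = (1, 0, 6, 6)

v_11(a) = 2 ≥ 1, so the series converges in ℤ_11 to 1/(1 − a) = 1/(1 − 8712) = -1/8711. Expand this rational in ℤ_11: compute digits iteratively via d_i = x_i mod 11, x_{i+1} = (x_i − d_i)/11. The first 4 digits are (1, 0, 6, 6).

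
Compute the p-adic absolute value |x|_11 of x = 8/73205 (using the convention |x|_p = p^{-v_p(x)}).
|8/73205|_11 = 14641

Step 1 — compute v_11(x) by factoring powers of 11 out of the numerator and denominator: v_11(8/73205) = -4. Step 2 — apply |x|_p = p^{-v_p(x)} = 11^{4} = 14641.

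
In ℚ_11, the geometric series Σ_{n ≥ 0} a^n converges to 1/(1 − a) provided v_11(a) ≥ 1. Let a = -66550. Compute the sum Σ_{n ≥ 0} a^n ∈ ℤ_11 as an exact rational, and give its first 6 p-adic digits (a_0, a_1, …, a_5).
Σ a^n = 1/(1 − a) = 1/66551;  first 6 digits = (1, 0, 0, 5, 6, 10)

v_11(a) = 3 ≥ 1, so the series converges in ℤ_11 to 1/(1 − a) = 1/(1 − (-66550)) = 1/66551. Expand this rational in ℤ_11: compute digits iteratively via d_i = x_i mod 11, x_{i+1} = (x_i − d_i)/11. The first 6 digits are (1, 0, 0, 5, 6, 10).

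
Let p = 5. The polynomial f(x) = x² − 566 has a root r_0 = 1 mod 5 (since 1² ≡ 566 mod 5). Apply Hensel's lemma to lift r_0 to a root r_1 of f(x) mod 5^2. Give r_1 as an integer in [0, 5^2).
r_1 = 21 (mod 25)

Hensel's recurrence: r_{i+1} = r_i − f(r_i)·(f′(r_i))^{-1} mod 5^{i+2}, with f′(x) = 2x. Iterate:
  r_0 = 1 (mod 5)
  r_1 = 21 (mod 25)
Final: r_1 = 21, and one checks f(r_1) ≡ 0 mod 5^2.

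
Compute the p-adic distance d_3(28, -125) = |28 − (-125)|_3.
d_3(28, -125) = 1/9

Step 1 — x − y = 28 − (-125) = 153. Step 2 — v_3(153) = 2 (factor: 153 = (3^2 · 17); the sign does not affect v_p). Step 3 — |x − y|_3 = 3^{-2} = 1/9.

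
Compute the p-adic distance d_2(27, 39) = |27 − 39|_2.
d_2(27, 39) = 1/4

Step 1 — x − y = 27 − 39 = -12. Step 2 — v_2(-12) = 2 (factor: -12 = −(2^2 · 3); the sign does not affect v_p). Step 3 — |x − y|_2 = 2^{-2} = 1/4.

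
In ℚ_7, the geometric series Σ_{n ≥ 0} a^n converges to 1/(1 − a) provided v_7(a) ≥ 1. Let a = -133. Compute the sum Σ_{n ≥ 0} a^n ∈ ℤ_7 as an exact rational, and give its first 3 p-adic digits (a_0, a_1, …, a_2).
Σ a^n = 1/(1 − a) = 1/134;  first 3 digits = (1, 2, 1)

v_7(a) = 1 ≥ 1, so the series converges in ℤ_7 to 1/(1 − a) = 1/(1 − (-133)) = 1/134. Expand this rational in ℤ_7: compute digits iteratively via d_i = x_i mod 7, x_{i+1} = (x_i − d_i)/7. The first 3 digits are (1, 2, 1).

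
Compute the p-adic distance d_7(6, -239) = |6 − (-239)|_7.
d_7(6, -239) = 1/49

Step 1 — x − y = 6 − (-239) = 245. Step 2 — v_7(245) = 2 (factor: 245 = (7^2 · 5); the sign does not affect v_p). Step 3 — |x − y|_7 = 7^{-2} = 1/49.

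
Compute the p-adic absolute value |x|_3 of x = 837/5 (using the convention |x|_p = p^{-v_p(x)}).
|837/5|_3 = 1/27

Step 1 — compute v_3(x) by factoring powers of 3 out of the numerator and denominator: v_3(837/5) = 3. Step 2 — apply |x|_p = p^{-v_p(x)} = 3^{-3} = 1/27.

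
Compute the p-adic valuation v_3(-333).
v_3(-333) = 2

v_3(n) is the largest exponent k such that 3^k divides n. Factor out: -333 = -3^2 · 37. (Sign doesn't affect v_p.) So v_3(-333) = 2.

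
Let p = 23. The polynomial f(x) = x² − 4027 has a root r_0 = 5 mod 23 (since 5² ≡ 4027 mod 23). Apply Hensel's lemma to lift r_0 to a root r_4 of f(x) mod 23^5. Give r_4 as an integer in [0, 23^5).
r_4 = 427414 (mod 6436343)

Hensel's recurrence: r_{i+1} = r_i − f(r_i)·(f′(r_i))^{-1} mod 23^{i+2}, with f′(x) = 2x. Iterate:
  r_0 = 5 (mod 23)
  r_1 = 511 (mod 529)
  r_2 = 1569 (mod 12167)
  r_3 = 147573 (mod 279841)
  r_4 = 427414 (mod 6436343)
Final: r_4 = 427414, and one checks f(r_4) ≡ 0 mod 23^5.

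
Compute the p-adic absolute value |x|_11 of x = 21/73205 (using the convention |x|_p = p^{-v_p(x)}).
|21/73205|_11 = 14641

Step 1 — compute v_11(x) by factoring powers of 11 out of the numerator and denominator: v_11(21/73205) = -4. Step 2 — apply |x|_p = p^{-v_p(x)} = 11^{4} = 14641.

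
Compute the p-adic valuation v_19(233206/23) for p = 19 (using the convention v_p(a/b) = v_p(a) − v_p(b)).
v_19(233206/23) = 3

Factor powers of 19 from the numerator and denominator of the reduced fraction: 233206 = 19^3 · 34 and 23 = 19^0 · 23. Apply v_p(a/b) = v_p(a) − v_p(b): v_19(233206/23) = 3 − 0 = 3.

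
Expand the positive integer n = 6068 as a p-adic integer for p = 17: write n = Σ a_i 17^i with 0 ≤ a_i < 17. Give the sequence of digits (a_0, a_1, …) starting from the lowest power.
(a_0, a_1, …) = (16, 16, 3, 1)

Repeated division by 17 gives the digits low-to-high: 6068 = 16 + 16·17^1 + 3·17^2 + 1·17^3. Digit sequence: (16, 16, 3, 1).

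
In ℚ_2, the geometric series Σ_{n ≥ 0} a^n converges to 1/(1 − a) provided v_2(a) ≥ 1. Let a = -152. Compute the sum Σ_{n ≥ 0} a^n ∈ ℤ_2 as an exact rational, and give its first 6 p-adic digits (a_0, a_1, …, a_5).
Σ a^n = 1/(1 − a) = 1/153;  first 6 digits = (1, 0, 0, 1, 0, 1)

v_2(a) = 3 ≥ 1, so the series converges in ℤ_2 to 1/(1 − a) = 1/(1 − (-152)) = 1/153. Expand this rational in ℤ_2: compute digits iteratively via d_i = x_i mod 2, x_{i+1} = (x_i − d_i)/2. The first 6 digits are (1, 0, 0, 1, 0, 1).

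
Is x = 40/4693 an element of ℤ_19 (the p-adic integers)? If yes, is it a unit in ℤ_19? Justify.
x ∉ ℤ_19 (v_19(x) = -2 < 0)

ℤ_19 = {x ∈ ℚ_19 : v_19(x) ≥ 0} and ℤ_19^× = {x ∈ ℤ_19 : v_19(x) = 0}. Here v_19(40/4693) = v_19(num) − v_19(den) = -2; compare against these criteria.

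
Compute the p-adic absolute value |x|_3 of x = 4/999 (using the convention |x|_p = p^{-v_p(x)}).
|4/999|_3 = 27

Step 1 — compute v_3(x) by factoring powers of 3 out of the numerator and denominator: v_3(4/999) = -3. Step 2 — apply |x|_p = p^{-v_p(x)} = 3^{3} = 27.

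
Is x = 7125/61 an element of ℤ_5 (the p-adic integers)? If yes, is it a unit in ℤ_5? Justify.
x ∈ ℤ_5 but not a unit; v_5(x) = 3 > 0

ℤ_5 = {x ∈ ℚ_5 : v_5(x) ≥ 0} and ℤ_5^× = {x ∈ ℤ_5 : v_5(x) = 0}. Here v_5(7125/61) = v_5(num) − v_5(den) = 3; compare against these criteria.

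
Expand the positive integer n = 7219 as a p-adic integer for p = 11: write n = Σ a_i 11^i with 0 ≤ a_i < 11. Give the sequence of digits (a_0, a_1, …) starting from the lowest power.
(a_0, a_1, …) = (3, 7, 4, 5)

Repeated division by 11 gives the digits low-to-high: 7219 = 3 + 7·11^1 + 4·11^2 + 5·11^3. Digit sequence: (3, 7, 4, 5).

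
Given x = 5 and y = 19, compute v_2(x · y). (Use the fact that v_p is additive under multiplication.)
v_2(95) = 0

v_p(x) = 0 (factor: 5 = 2^0 · 5); v_p(y) = 0 (factor: 19 = 2^0 · 19). Additivity: v_p(xy) = v_p(x) + v_p(y) = 0 + 0 = 0. (Direct check: xy = 95 = 2^0 · (95).)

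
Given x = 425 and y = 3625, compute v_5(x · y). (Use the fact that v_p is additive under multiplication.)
v_5(1540625) = 5

v_p(x) = 2 (factor: 425 = 5^2 · 17); v_p(y) = 3 (factor: 3625 = 5^3 · 29). Additivity: v_p(xy) = v_p(x) + v_p(y) = 2 + 3 = 5. (Direct check: xy = 1540625 = 5^5 · (493).)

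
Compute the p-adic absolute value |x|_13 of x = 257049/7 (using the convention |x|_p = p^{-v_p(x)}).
|257049/7|_13 = 1/28561

Step 1 — compute v_13(x) by factoring powers of 13 out of the numerator and denominator: v_13(257049/7) = 4. Step 2 — apply |x|_p = p^{-v_p(x)} = 13^{-4} = 1/28561.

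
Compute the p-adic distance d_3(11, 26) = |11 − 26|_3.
d_3(11, 26) = 1/3

Step 1 — x − y = 11 − 26 = -15. Step 2 — v_3(-15) = 1 (factor: -15 = −(3^1 · 5); the sign does not affect v_p). Step 3 — |x − y|_3 = 3^{-1} = 1/3.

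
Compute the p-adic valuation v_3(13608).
v_3(13608) = 5

v_3(n) is the largest exponent k such that 3^k divides n. Factor out: 13608 = 3^5 · 56. (Sign doesn't affect v_p.) So v_3(13608) = 5.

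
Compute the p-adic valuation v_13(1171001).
v_13(1171001) = 4

v_13(n) is the largest exponent k such that 13^k divides n. Factor out: 1171001 = 13^4 · 41. (Sign doesn't affect v_p.) So v_13(1171001) = 4.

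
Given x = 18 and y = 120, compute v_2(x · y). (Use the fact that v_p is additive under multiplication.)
v_2(2160) = 4

v_p(x) = 1 (factor: 18 = 2^1 · 9); v_p(y) = 3 (factor: 120 = 2^3 · 15). Additivity: v_p(xy) = v_p(x) + v_p(y) = 1 + 3 = 4. (Direct check: xy = 2160 = 2^4 · (135).)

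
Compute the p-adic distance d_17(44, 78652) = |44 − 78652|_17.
d_17(44, 78652) = 1/4913

Step 1 — x − y = 44 − 78652 = -78608. Step 2 — v_17(-78608) = 3 (factor: -78608 = −(17^3 · 16); the sign does not affect v_p). Step 3 — |x − y|_17 = 17^{-3} = 1/4913.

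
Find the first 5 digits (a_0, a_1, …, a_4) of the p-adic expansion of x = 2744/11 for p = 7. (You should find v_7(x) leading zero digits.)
(a_0, …, a_4) = (0, 0, 0, 2, 3)

v_7(2744/11) = 3, so a_0 = ... = a_2 = 0. Factor out: x = 7^3 · u with u = 8/11 a unit in ℤ_7. Expand u iteratively via a_{v+i} = u_i mod 7, u_{i+1} = (u_i − a_{v+i})/7:
  u_0 = 8/11;  a_3 = 2;  u_1 = (u_0 − 2)/7 = -2/11
  u_1 = -2/11;  a_4 = 3;  u_2 = (u_1 − 3)/7 = -5/11
Digits: (0, 0, 0, 2, 3).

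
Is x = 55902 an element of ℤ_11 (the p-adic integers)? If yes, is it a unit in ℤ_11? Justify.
x ∈ ℤ_11 but not a unit; v_11(x) = 3 > 0

ℤ_11 = {x ∈ ℚ_11 : v_11(x) ≥ 0} and ℤ_11^× = {x ∈ ℤ_11 : v_11(x) = 0}. Here v_11(55902) = v_11(num) − v_11(den) = 3; compare against these criteria.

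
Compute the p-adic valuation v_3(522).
v_3(522) = 2

v_3(n) is the largest exponent k such that 3^k divides n. Factor out: 522 = 3^2 · 58. (Sign doesn't affect v_p.) So v_3(522) = 2.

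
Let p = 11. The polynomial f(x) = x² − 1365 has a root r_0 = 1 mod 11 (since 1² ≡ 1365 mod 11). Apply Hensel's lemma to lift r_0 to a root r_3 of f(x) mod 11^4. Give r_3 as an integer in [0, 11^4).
r_3 = 3708 (mod 14641)

Hensel's recurrence: r_{i+1} = r_i − f(r_i)·(f′(r_i))^{-1} mod 11^{i+2}, with f′(x) = 2x. Iterate:
  r_0 = 1 (mod 11)
  r_1 = 78 (mod 121)
  r_2 = 1046 (mod 1331)
  r_3 = 3708 (mod 14641)
Final: r_3 = 3708, and one checks f(r_3) ≡ 0 mod 11^4.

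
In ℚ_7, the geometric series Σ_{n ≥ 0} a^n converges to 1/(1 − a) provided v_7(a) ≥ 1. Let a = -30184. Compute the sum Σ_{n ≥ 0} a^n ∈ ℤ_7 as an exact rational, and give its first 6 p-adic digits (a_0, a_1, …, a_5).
Σ a^n = 1/(1 − a) = 1/30185;  first 6 digits = (1, 0, 0, 3, 1, 5)

v_7(a) = 3 ≥ 1, so the series converges in ℤ_7 to 1/(1 − a) = 1/(1 − (-30184)) = 1/30185. Expand this rational in ℤ_7: compute digits iteratively via d_i = x_i mod 7, x_{i+1} = (x_i − d_i)/7. The first 6 digits are (1, 0, 0, 3, 1, 5).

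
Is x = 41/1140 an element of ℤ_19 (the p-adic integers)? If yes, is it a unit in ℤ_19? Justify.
x ∉ ℤ_19 (v_19(x) = -1 < 0)

ℤ_19 = {x ∈ ℚ_19 : v_19(x) ≥ 0} and ℤ_19^× = {x ∈ ℤ_19 : v_19(x) = 0}. Here v_19(41/1140) = v_19(num) − v_19(den) = -1; compare against these criteria.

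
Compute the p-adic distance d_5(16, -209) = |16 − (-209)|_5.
d_5(16, -209) = 1/25

Step 1 — x − y = 16 − (-209) = 225. Step 2 — v_5(225) = 2 (factor: 225 = (5^2 · 9); the sign does not affect v_p). Step 3 — |x − y|_5 = 5^{-2} = 1/25.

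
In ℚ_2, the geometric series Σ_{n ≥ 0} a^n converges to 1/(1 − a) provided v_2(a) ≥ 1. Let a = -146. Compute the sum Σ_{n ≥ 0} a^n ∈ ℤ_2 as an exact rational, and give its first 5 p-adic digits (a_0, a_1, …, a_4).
Σ a^n = 1/(1 − a) = 1/147;  first 5 digits = (1, 1, 0, 1, 1)

v_2(a) = 1 ≥ 1, so the series converges in ℤ_2 to 1/(1 − a) = 1/(1 − (-146)) = 1/147. Expand this rational in ℤ_2: compute digits iteratively via d_i = x_i mod 2, x_{i+1} = (x_i − d_i)/2. The first 5 digits are (1, 1, 0, 1, 1).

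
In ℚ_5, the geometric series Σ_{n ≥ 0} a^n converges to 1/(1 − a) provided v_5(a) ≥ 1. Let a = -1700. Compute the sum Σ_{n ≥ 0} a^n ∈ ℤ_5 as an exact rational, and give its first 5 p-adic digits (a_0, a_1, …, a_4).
Σ a^n = 1/(1 − a) = 1/1701;  first 5 digits = (1, 0, 2, 1, 1)

v_5(a) = 2 ≥ 1, so the series converges in ℤ_5 to 1/(1 − a) = 1/(1 − (-1700)) = 1/1701. Expand this rational in ℤ_5: compute digits iteratively via d_i = x_i mod 5, x_{i+1} = (x_i − d_i)/5. The first 5 digits are (1, 0, 2, 1, 1).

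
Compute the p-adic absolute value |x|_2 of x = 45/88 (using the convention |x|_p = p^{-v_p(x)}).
|45/88|_2 = 8

Step 1 — compute v_2(x) by factoring powers of 2 out of the numerator and denominator: v_2(45/88) = -3. Step 2 — apply |x|_p = p^{-v_p(x)} = 2^{3} = 8.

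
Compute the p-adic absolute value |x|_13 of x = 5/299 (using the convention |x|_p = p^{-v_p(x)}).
|5/299|_13 = 13

Step 1 — compute v_13(x) by factoring powers of 13 out of the numerator and denominator: v_13(5/299) = -1. Step 2 — apply |x|_p = p^{-v_p(x)} = 13^{1} = 13.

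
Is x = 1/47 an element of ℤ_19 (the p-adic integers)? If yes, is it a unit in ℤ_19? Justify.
x ∈ ℤ_19^× (unit); v_19(x) = 0

ℤ_19 = {x ∈ ℚ_19 : v_19(x) ≥ 0} and ℤ_19^× = {x ∈ ℤ_19 : v_19(x) = 0}. Here v_19(1/47) = v_19(num) − v_19(den) = 0; compare against these criteria.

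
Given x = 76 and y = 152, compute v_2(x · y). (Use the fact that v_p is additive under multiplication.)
v_2(11552) = 5

v_p(x) = 2 (factor: 76 = 2^2 · 19); v_p(y) = 3 (factor: 152 = 2^3 · 19). Additivity: v_p(xy) = v_p(x) + v_p(y) = 2 + 3 = 5. (Direct check: xy = 11552 = 2^5 · (361).)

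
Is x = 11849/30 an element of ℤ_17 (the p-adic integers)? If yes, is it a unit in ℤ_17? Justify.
x ∈ ℤ_17 but not a unit; v_17(x) = 2 > 0

ℤ_17 = {x ∈ ℚ_17 : v_17(x) ≥ 0} and ℤ_17^× = {x ∈ ℤ_17 : v_17(x) = 0}. Here v_17(11849/30) = v_17(num) − v_17(den) = 2; compare against these criteria.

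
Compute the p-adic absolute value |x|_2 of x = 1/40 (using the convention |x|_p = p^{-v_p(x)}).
|1/40|_2 = 8

Step 1 — compute v_2(x) by factoring powers of 2 out of the numerator and denominator: v_2(1/40) = -3. Step 2 — apply |x|_p = p^{-v_p(x)} = 2^{3} = 8.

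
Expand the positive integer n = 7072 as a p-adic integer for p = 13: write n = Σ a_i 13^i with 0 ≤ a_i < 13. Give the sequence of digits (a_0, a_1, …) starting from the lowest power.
(a_0, a_1, …) = (0, 11, 2, 3)

Repeated division by 13 gives the digits low-to-high: 7072 = 11·13^1 + 2·13^2 + 3·13^3. Digit sequence: (0, 11, 2, 3).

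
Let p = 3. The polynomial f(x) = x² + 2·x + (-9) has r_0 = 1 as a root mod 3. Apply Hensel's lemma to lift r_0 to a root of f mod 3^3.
r_2 = 7 (mod 27)

Hensel: r_{i+1} = r_i − f(r_i)·(f′(r_i))^{-1} mod 3^{i+2}, f′(x) = 2x + 2. Iterate:
  r_0 = 1 (mod 3)
  r_1 = 7 (mod 9)
  r_2 = 7 (mod 27)
Final: r = 7 satisfies f(r) ≡ 0 mod 3^3.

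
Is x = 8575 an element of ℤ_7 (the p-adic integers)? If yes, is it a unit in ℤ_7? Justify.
x ∈ ℤ_7 but not a unit; v_7(x) = 3 > 0

ℤ_7 = {x ∈ ℚ_7 : v_7(x) ≥ 0} and ℤ_7^× = {x ∈ ℤ_7 : v_7(x) = 0}. Here v_7(8575) = v_7(num) − v_7(den) = 3; compare against these criteria.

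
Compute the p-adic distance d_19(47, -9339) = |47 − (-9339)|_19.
d_19(47, -9339) = 1/361

Step 1 — x − y = 47 − (-9339) = 9386. Step 2 — v_19(9386) = 2 (factor: 9386 = (19^2 · 26); the sign does not affect v_p). Step 3 — |x − y|_19 = 19^{-2} = 1/361.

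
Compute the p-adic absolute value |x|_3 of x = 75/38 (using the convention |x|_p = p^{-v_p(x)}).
|75/38|_3 = 1/3

Step 1 — compute v_3(x) by factoring powers of 3 out of the numerator and denominator: v_3(75/38) = 1. Step 2 — apply |x|_p = p^{-v_p(x)} = 3^{-1} = 1/3.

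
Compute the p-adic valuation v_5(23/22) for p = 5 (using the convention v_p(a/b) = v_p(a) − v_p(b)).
v_5(23/22) = 0

Factor powers of 5 from the numerator and denominator of the reduced fraction: 23 = 5^0 · 23 and 22 = 5^0 · 22. Apply v_p(a/b) = v_p(a) − v_p(b): v_5(23/22) = 0 − 0 = 0.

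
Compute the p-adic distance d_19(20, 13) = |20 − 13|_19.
d_19(20, 13) = 1

Step 1 — x − y = 20 − 13 = 7. Step 2 — v_19(7) = 0 (factor: 7 = (19^0 · 7); the sign does not affect v_p). Step 3 — |x − y|_19 = 19^{0} = 1.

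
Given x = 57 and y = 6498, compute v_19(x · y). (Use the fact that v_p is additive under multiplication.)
v_19(370386) = 3

v_p(x) = 1 (factor: 57 = 19^1 · 3); v_p(y) = 2 (factor: 6498 = 19^2 · 18). Additivity: v_p(xy) = v_p(x) + v_p(y) = 1 + 2 = 3. (Direct check: xy = 370386 = 19^3 · (54).)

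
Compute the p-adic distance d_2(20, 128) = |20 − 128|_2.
d_2(20, 128) = 1/4

Step 1 — x − y = 20 − 128 = -108. Step 2 — v_2(-108) = 2 (factor: -108 = −(2^2 · 27); the sign does not affect v_p). Step 3 — |x − y|_2 = 2^{-2} = 1/4.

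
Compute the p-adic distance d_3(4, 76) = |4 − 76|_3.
d_3(4, 76) = 1/9

Step 1 — x − y = 4 − 76 = -72. Step 2 — v_3(-72) = 2 (factor: -72 = −(3^2 · 8); the sign does not affect v_p). Step 3 — |x − y|_3 = 3^{-2} = 1/9.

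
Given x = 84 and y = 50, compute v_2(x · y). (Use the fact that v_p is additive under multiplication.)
v_2(4200) = 3

v_p(x) = 2 (factor: 84 = 2^2 · 21); v_p(y) = 1 (factor: 50 = 2^1 · 25). Additivity: v_p(xy) = v_p(x) + v_p(y) = 2 + 1 = 3. (Direct check: xy = 4200 = 2^3 · (525).)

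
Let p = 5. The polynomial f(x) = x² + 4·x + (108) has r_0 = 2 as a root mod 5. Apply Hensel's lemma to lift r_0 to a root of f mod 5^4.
r_3 = 537 (mod 625)

Hensel: r_{i+1} = r_i − f(r_i)·(f′(r_i))^{-1} mod 5^{i+2}, f′(x) = 2x + 4. Iterate:
  r_0 = 2 (mod 5)
  r_1 = 12 (mod 25)
  r_2 = 37 (mod 125)
  r_3 = 537 (mod 625)
Final: r = 537 satisfies f(r) ≡ 0 mod 5^4.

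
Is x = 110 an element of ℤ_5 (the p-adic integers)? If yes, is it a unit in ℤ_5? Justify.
x ∈ ℤ_5 but not a unit; v_5(x) = 1 > 0

ℤ_5 = {x ∈ ℚ_5 : v_5(x) ≥ 0} and ℤ_5^× = {x ∈ ℤ_5 : v_5(x) = 0}. Here v_5(110) = v_5(num) − v_5(den) = 1; compare against these criteria.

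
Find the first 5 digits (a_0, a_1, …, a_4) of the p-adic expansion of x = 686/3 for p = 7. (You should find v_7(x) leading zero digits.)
(a_0, …, a_4) = (0, 0, 0, 3, 2)

v_7(686/3) = 3, so a_0 = ... = a_2 = 0. Factor out: x = 7^3 · u with u = 2/3 a unit in ℤ_7. Expand u iteratively via a_{v+i} = u_i mod 7, u_{i+1} = (u_i − a_{v+i})/7:
  u_0 = 2/3;  a_3 = 3;  u_1 = (u_0 − 3)/7 = -1/3
  u_1 = -1/3;  a_4 = 2;  u_2 = (u_1 − 2)/7 = -1/3
Digits: (0, 0, 0, 3, 2).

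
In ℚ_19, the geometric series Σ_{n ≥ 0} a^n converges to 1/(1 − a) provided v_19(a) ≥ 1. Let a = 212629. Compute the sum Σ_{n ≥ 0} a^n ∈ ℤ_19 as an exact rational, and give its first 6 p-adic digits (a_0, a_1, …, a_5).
Σ a^n = 1/(1 − a) = -1/212628;  first 6 digits = (1, 0, 0, 12, 1, 0)

v_19(a) = 3 ≥ 1, so the series converges in ℤ_19 to 1/(1 − a) = 1/(1 − 212629) = -1/212628. Expand this rational in ℤ_19: compute digits iteratively via d_i = x_i mod 19, x_{i+1} = (x_i − d_i)/19. The first 6 digits are (1, 0, 0, 12, 1, 0).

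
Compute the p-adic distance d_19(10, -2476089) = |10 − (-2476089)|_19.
d_19(10, -2476089) = 1/2476099

Step 1 — x − y = 10 − (-2476089) = 2476099. Step 2 — v_19(2476099) = 5 (factor: 2476099 = (19^5 · 1); the sign does not affect v_p). Step 3 — |x − y|_19 = 19^{-5} = 1/2476099.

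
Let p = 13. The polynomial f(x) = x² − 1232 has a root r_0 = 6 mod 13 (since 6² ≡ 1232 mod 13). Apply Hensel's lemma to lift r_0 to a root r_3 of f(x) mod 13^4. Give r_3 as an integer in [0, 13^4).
r_3 = 14189 (mod 28561)

Hensel's recurrence: r_{i+1} = r_i − f(r_i)·(f′(r_i))^{-1} mod 13^{i+2}, with f′(x) = 2x. Iterate:
  r_0 = 6 (mod 13)
  r_1 = 162 (mod 169)
  r_2 = 1007 (mod 2197)
  r_3 = 14189 (mod 28561)
Final: r_3 = 14189, and one checks f(r_3) ≡ 0 mod 13^4.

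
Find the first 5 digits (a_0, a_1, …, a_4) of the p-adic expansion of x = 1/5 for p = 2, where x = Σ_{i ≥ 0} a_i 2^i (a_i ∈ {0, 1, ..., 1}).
(a_0, …, a_4) = (1, 0, 1, 1, 0)

v_2(1/5) = 0 (numerator and denominator both coprime to 2), so x ∈ ℤ_2^×. Compute digits iteratively via a_i = x_i mod 2, x_{i+1} = (x_i − a_i)/2, with x_0 = x:
  x_0 = 1/5;  a_0 = 1;  x_1 = (x_0 − 1)/2 = -2/5
  x_1 = -2/5;  a_1 = 0;  x_2 = (x_1 − 0)/2 = -1/5
  x_2 = -1/5;  a_2 = 1;  x_3 = (x_2 − 1)/2 = -3/5
  x_3 = -3/5;  a_3 = 1;  x_4 = (x_3 − 1)/2 = -4/5
  x_4 = -4/5;  a_4 = 0;  x_5 = (x_4 − 0)/2 = -2/5
Digits: (1, 0, 1, 1, 0).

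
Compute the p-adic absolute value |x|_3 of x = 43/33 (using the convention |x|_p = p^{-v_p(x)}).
|43/33|_3 = 3

Step 1 — compute v_3(x) by factoring powers of 3 out of the numerator and denominator: v_3(43/33) = -1. Step 2 — apply |x|_p = p^{-v_p(x)} = 3^{1} = 3.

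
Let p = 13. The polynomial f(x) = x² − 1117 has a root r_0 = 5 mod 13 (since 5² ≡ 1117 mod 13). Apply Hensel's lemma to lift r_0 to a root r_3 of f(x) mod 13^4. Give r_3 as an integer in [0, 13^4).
r_3 = 2683 (mod 28561)

Hensel's recurrence: r_{i+1} = r_i − f(r_i)·(f′(r_i))^{-1} mod 13^{i+2}, with f′(x) = 2x. Iterate:
  r_0 = 5 (mod 13)
  r_1 = 148 (mod 169)
  r_2 = 486 (mod 2197)
  r_3 = 2683 (mod 28561)
Final: r_3 = 2683, and one checks f(r_3) ≡ 0 mod 13^4.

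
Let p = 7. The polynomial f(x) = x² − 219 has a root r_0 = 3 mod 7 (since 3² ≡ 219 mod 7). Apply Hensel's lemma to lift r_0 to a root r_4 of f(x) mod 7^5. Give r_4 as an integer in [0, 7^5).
r_4 = 1949 (mod 16807)

Hensel's recurrence: r_{i+1} = r_i − f(r_i)·(f′(r_i))^{-1} mod 7^{i+2}, with f′(x) = 2x. Iterate:
  r_0 = 3 (mod 7)
  r_1 = 38 (mod 49)
  r_2 = 234 (mod 343)
  r_3 = 1949 (mod 2401)
  r_4 = 1949 (mod 16807)
Final: r_4 = 1949, and one checks f(r_4) ≡ 0 mod 7^5.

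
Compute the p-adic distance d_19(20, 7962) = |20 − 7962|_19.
d_19(20, 7962) = 1/361

Step 1 — x − y = 20 − 7962 = -7942. Step 2 — v_19(-7942) = 2 (factor: -7942 = −(19^2 · 22); the sign does not affect v_p). Step 3 — |x − y|_19 = 19^{-2} = 1/361.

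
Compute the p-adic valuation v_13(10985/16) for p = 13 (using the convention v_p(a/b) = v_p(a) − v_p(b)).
v_13(10985/16) = 3

Factor powers of 13 from the numerator and denominator of the reduced fraction: 10985 = 13^3 · 5 and 16 = 13^0 · 16. Apply v_p(a/b) = v_p(a) − v_p(b): v_13(10985/16) = 3 − 0 = 3.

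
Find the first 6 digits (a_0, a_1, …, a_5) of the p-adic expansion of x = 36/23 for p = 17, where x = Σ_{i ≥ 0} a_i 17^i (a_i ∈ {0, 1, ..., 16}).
(a_0, …, a_5) = (6, 16, 2, 5, 13, 14)

v_17(36/23) = 0 (numerator and denominator both coprime to 17), so x ∈ ℤ_17^×. Compute digits iteratively via a_i = x_i mod 17, x_{i+1} = (x_i − a_i)/17, with x_0 = x:
  x_0 = 36/23;  a_0 = 6;  x_1 = (x_0 − 6)/17 = -6/23
  x_1 = -6/23;  a_1 = 16;  x_2 = (x_1 − 16)/17 = -22/23
  x_2 = -22/23;  a_2 = 2;  x_3 = (x_2 − 2)/17 = -4/23
  x_3 = -4/23;  a_3 = 5;  x_4 = (x_3 − 5)/17 = -7/23
  x_4 = -7/23;  a_4 = 13;  x_5 = (x_4 − 13)/17 = -18/23
  x_5 = -18/23;  a_5 = 14;  x_6 = (x_5 − 14)/17 = -20/23
Digits: (6, 16, 2, 5, 13, 14).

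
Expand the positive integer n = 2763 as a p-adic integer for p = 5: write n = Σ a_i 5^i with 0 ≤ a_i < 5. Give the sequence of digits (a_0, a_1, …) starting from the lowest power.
(a_0, a_1, …) = (3, 2, 0, 2, 4)

Repeated division by 5 gives the digits low-to-high: 2763 = 3 + 2·5^1 + 2·5^3 + 4·5^4. Digit sequence: (3, 2, 0, 2, 4).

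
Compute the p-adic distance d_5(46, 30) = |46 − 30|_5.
d_5(46, 30) = 1

Step 1 — x − y = 46 − 30 = 16. Step 2 — v_5(16) = 0 (factor: 16 = (5^0 · 16); the sign does not affect v_p). Step 3 — |x − y|_5 = 5^{0} = 1.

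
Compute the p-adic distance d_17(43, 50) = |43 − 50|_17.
d_17(43, 50) = 1

Step 1 — x − y = 43 − 50 = -7. Step 2 — v_17(-7) = 0 (factor: -7 = −(17^0 · 7); the sign does not affect v_p). Step 3 — |x − y|_17 = 17^{0} = 1.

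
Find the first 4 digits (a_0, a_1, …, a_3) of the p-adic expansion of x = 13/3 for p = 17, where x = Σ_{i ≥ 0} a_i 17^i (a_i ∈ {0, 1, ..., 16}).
(a_0, …, a_3) = (10, 11, 5, 11)

v_17(13/3) = 0 (numerator and denominator both coprime to 17), so x ∈ ℤ_17^×. Compute digits iteratively via a_i = x_i mod 17, x_{i+1} = (x_i − a_i)/17, with x_0 = x:
  x_0 = 13/3;  a_0 = 10;  x_1 = (x_0 − 10)/17 = -1/3
  x_1 = -1/3;  a_1 = 11;  x_2 = (x_1 − 11)/17 = -2/3
  x_2 = -2/3;  a_2 = 5;  x_3 = (x_2 − 5)/17 = -1/3
  x_3 = -1/3;  a_3 = 11;  x_4 = (x_3 − 11)/17 = -2/3
Digits: (10, 11, 5, 11).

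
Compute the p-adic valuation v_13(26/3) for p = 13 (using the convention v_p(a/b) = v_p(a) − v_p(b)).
v_13(26/3) = 1

Factor powers of 13 from the numerator and denominator of the reduced fraction: 26 = 13^1 · 2 and 3 = 13^0 · 3. Apply v_p(a/b) = v_p(a) − v_p(b): v_13(26/3) = 1 − 0 = 1.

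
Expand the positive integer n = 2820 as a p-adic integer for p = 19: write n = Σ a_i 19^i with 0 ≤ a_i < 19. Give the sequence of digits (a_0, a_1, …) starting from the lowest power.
(a_0, a_1, …) = (8, 15, 7)

Repeated division by 19 gives the digits low-to-high: 2820 = 8 + 15·19^1 + 7·19^2. Digit sequence: (8, 15, 7).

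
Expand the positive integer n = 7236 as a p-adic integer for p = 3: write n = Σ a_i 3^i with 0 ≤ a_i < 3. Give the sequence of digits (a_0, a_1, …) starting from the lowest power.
(a_0, a_1, …) = (0, 0, 0, 1, 2, 2, 0, 0, 1)

Repeated division by 3 gives the digits low-to-high: 7236 = 1·3^3 + 2·3^4 + 2·3^5 + 1·3^8. Digit sequence: (0, 0, 0, 1, 2, 2, 0, 0, 1).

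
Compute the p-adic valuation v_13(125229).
v_13(125229) = 3

v_13(n) is the largest exponent k such that 13^k divides n. Factor out: 125229 = 13^3 · 57. (Sign doesn't affect v_p.) So v_13(125229) = 3.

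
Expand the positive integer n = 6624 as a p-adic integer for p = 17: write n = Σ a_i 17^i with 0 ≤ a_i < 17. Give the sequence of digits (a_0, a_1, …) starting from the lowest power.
(a_0, a_1, …) = (11, 15, 5, 1)

Repeated division by 17 gives the digits low-to-high: 6624 = 11 + 15·17^1 + 5·17^2 + 1·17^3. Digit sequence: (11, 15, 5, 1).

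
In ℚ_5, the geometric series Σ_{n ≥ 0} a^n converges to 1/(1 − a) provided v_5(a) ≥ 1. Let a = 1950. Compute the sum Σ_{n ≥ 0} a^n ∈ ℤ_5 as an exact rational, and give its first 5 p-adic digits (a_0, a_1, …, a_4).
Σ a^n = 1/(1 − a) = -1/1949;  first 5 digits = (1, 0, 3, 0, 2)

v_5(a) = 2 ≥ 1, so the series converges in ℤ_5 to 1/(1 − a) = 1/(1 − 1950) = -1/1949. Expand this rational in ℤ_5: compute digits iteratively via d_i = x_i mod 5, x_{i+1} = (x_i − d_i)/5. The first 5 digits are (1, 0, 3, 0, 2).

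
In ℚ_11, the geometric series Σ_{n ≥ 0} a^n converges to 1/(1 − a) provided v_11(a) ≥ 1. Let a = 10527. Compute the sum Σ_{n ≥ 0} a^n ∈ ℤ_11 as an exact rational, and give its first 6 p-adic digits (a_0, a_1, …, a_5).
Σ a^n = 1/(1 − a) = -1/10526;  first 6 digits = (1, 0, 10, 7, 1, 6)

v_11(a) = 2 ≥ 1, so the series converges in ℤ_11 to 1/(1 − a) = 1/(1 − 10527) = -1/10526. Expand this rational in ℤ_11: compute digits iteratively via d_i = x_i mod 11, x_{i+1} = (x_i − d_i)/11. The first 6 digits are (1, 0, 10, 7, 1, 6).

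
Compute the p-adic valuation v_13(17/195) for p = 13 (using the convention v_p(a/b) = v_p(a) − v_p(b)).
v_13(17/195) = -1

Factor powers of 13 from the numerator and denominator of the reduced fraction: 17 = 13^0 · 17 and 195 = 13^1 · 15. Apply v_p(a/b) = v_p(a) − v_p(b): v_13(17/195) = 0 − 1 = -1.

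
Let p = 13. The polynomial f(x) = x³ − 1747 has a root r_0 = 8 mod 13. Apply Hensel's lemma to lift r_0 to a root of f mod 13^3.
r_2 = 385 (mod 2197)

Hensel: r_{i+1} = r_i − f(r_i)/f′(r_i) mod 13^{i+2}, where f′(x) = 3x². Iterate:
  r_0 = 8 (mod 13)
  r_1 = 47 (mod 169)
  r_2 = 385 (mod 2197)
Final: r = 385 with f(r) ≡ 0 mod 13^3.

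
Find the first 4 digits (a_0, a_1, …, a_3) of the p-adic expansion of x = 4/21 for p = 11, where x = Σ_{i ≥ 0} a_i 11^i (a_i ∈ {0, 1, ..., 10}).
(a_0, …, a_3) = (7, 2, 5, 10)

v_11(4/21) = 0 (numerator and denominator both coprime to 11), so x ∈ ℤ_11^×. Compute digits iteratively via a_i = x_i mod 11, x_{i+1} = (x_i − a_i)/11, with x_0 = x:
  x_0 = 4/21;  a_0 = 7;  x_1 = (x_0 − 7)/11 = -13/21
  x_1 = -13/21;  a_1 = 2;  x_2 = (x_1 − 2)/11 = -5/21
  x_2 = -5/21;  a_2 = 5;  x_3 = (x_2 − 5)/11 = -10/21
  x_3 = -10/21;  a_3 = 10;  x_4 = (x_3 − 10)/11 = -20/21
Digits: (7, 2, 5, 10).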